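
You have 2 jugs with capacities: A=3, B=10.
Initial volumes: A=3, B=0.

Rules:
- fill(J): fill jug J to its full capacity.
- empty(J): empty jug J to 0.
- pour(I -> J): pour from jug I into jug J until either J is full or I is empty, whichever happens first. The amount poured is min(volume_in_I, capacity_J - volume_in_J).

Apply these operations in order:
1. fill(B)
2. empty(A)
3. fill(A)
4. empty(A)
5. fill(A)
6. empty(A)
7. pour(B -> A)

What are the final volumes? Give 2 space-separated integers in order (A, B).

Step 1: fill(B) -> (A=3 B=10)
Step 2: empty(A) -> (A=0 B=10)
Step 3: fill(A) -> (A=3 B=10)
Step 4: empty(A) -> (A=0 B=10)
Step 5: fill(A) -> (A=3 B=10)
Step 6: empty(A) -> (A=0 B=10)
Step 7: pour(B -> A) -> (A=3 B=7)

Answer: 3 7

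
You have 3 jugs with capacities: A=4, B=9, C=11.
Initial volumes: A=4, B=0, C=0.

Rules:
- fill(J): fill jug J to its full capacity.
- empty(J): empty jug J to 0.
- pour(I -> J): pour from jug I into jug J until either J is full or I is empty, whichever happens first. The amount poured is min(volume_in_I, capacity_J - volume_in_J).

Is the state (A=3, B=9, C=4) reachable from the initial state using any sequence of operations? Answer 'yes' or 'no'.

Answer: yes

Derivation:
BFS from (A=4, B=0, C=0):
  1. pour(A -> B) -> (A=0 B=4 C=0)
  2. fill(A) -> (A=4 B=4 C=0)
  3. pour(A -> B) -> (A=0 B=8 C=0)
  4. fill(A) -> (A=4 B=8 C=0)
  5. pour(A -> C) -> (A=0 B=8 C=4)
  6. fill(A) -> (A=4 B=8 C=4)
  7. pour(A -> B) -> (A=3 B=9 C=4)
Target reached → yes.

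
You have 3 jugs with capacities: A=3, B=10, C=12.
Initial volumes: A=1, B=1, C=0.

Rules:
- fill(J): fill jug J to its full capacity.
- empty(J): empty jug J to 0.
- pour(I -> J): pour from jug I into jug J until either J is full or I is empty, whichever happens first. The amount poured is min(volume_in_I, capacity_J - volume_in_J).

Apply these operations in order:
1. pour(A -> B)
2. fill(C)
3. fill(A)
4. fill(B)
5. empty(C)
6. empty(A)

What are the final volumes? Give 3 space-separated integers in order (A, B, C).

Answer: 0 10 0

Derivation:
Step 1: pour(A -> B) -> (A=0 B=2 C=0)
Step 2: fill(C) -> (A=0 B=2 C=12)
Step 3: fill(A) -> (A=3 B=2 C=12)
Step 4: fill(B) -> (A=3 B=10 C=12)
Step 5: empty(C) -> (A=3 B=10 C=0)
Step 6: empty(A) -> (A=0 B=10 C=0)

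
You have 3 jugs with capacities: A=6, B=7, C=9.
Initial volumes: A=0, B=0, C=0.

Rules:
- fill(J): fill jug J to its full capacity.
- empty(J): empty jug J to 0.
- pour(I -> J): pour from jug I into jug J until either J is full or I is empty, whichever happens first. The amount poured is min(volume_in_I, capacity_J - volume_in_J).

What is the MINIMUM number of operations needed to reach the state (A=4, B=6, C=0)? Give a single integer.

BFS from (A=0, B=0, C=0). One shortest path:
  1. fill(A) -> (A=6 B=0 C=0)
  2. fill(B) -> (A=6 B=7 C=0)
  3. pour(B -> C) -> (A=6 B=0 C=7)
  4. pour(A -> B) -> (A=0 B=6 C=7)
  5. fill(A) -> (A=6 B=6 C=7)
  6. pour(A -> C) -> (A=4 B=6 C=9)
  7. empty(C) -> (A=4 B=6 C=0)
Reached target in 7 moves.

Answer: 7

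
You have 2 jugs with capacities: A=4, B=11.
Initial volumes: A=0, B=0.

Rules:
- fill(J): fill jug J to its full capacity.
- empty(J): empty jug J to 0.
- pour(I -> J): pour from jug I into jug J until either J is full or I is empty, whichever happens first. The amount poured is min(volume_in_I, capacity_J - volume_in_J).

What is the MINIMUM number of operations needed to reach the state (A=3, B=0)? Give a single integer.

BFS from (A=0, B=0). One shortest path:
  1. fill(B) -> (A=0 B=11)
  2. pour(B -> A) -> (A=4 B=7)
  3. empty(A) -> (A=0 B=7)
  4. pour(B -> A) -> (A=4 B=3)
  5. empty(A) -> (A=0 B=3)
  6. pour(B -> A) -> (A=3 B=0)
Reached target in 6 moves.

Answer: 6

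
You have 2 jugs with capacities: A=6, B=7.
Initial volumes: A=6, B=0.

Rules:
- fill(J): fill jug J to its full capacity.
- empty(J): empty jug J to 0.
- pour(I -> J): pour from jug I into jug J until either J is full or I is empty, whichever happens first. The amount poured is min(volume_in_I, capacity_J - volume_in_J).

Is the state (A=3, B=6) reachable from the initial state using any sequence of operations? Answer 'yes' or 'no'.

BFS explored all 26 reachable states.
Reachable set includes: (0,0), (0,1), (0,2), (0,3), (0,4), (0,5), (0,6), (0,7), (1,0), (1,7), (2,0), (2,7) ...
Target (A=3, B=6) not in reachable set → no.

Answer: no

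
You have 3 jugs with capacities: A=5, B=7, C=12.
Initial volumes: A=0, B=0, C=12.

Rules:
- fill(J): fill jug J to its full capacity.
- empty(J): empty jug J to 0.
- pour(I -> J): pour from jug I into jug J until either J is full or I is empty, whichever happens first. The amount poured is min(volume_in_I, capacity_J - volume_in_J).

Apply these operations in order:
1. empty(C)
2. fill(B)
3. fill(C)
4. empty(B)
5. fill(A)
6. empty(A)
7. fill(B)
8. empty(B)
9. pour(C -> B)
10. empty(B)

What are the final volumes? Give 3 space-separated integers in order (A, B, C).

Step 1: empty(C) -> (A=0 B=0 C=0)
Step 2: fill(B) -> (A=0 B=7 C=0)
Step 3: fill(C) -> (A=0 B=7 C=12)
Step 4: empty(B) -> (A=0 B=0 C=12)
Step 5: fill(A) -> (A=5 B=0 C=12)
Step 6: empty(A) -> (A=0 B=0 C=12)
Step 7: fill(B) -> (A=0 B=7 C=12)
Step 8: empty(B) -> (A=0 B=0 C=12)
Step 9: pour(C -> B) -> (A=0 B=7 C=5)
Step 10: empty(B) -> (A=0 B=0 C=5)

Answer: 0 0 5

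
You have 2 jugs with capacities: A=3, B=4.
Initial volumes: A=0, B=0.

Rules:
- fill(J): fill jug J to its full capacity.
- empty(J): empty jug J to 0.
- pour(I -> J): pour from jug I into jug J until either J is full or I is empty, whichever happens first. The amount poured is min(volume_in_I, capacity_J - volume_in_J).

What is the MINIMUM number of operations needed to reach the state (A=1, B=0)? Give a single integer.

Answer: 4

Derivation:
BFS from (A=0, B=0). One shortest path:
  1. fill(B) -> (A=0 B=4)
  2. pour(B -> A) -> (A=3 B=1)
  3. empty(A) -> (A=0 B=1)
  4. pour(B -> A) -> (A=1 B=0)
Reached target in 4 moves.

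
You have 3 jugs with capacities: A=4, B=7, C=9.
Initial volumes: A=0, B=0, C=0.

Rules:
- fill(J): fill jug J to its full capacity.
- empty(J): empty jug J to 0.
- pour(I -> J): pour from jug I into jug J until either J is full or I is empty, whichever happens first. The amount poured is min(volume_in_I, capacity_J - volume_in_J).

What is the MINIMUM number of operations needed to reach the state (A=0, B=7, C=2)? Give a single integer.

Answer: 2

Derivation:
BFS from (A=0, B=0, C=0). One shortest path:
  1. fill(C) -> (A=0 B=0 C=9)
  2. pour(C -> B) -> (A=0 B=7 C=2)
Reached target in 2 moves.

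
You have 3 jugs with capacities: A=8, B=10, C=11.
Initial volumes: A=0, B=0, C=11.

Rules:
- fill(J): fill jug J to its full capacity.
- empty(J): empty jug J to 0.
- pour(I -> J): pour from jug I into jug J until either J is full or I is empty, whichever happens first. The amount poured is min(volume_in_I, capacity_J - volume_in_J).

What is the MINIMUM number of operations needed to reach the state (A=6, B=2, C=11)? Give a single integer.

BFS from (A=0, B=0, C=11). One shortest path:
  1. fill(A) -> (A=8 B=0 C=11)
  2. pour(A -> B) -> (A=0 B=8 C=11)
  3. pour(C -> A) -> (A=8 B=8 C=3)
  4. pour(A -> B) -> (A=6 B=10 C=3)
  5. pour(B -> C) -> (A=6 B=2 C=11)
Reached target in 5 moves.

Answer: 5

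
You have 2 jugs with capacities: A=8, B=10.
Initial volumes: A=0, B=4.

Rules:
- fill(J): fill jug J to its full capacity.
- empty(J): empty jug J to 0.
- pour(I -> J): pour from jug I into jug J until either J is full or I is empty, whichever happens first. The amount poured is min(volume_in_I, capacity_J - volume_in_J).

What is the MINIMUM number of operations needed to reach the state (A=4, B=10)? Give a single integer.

BFS from (A=0, B=4). One shortest path:
  1. pour(B -> A) -> (A=4 B=0)
  2. fill(B) -> (A=4 B=10)
Reached target in 2 moves.

Answer: 2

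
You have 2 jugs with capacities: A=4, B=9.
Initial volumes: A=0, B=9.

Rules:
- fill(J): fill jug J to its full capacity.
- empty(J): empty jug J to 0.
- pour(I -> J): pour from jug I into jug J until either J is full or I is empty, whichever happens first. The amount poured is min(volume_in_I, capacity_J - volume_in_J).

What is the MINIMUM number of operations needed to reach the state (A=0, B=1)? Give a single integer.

Answer: 4

Derivation:
BFS from (A=0, B=9). One shortest path:
  1. pour(B -> A) -> (A=4 B=5)
  2. empty(A) -> (A=0 B=5)
  3. pour(B -> A) -> (A=4 B=1)
  4. empty(A) -> (A=0 B=1)
Reached target in 4 moves.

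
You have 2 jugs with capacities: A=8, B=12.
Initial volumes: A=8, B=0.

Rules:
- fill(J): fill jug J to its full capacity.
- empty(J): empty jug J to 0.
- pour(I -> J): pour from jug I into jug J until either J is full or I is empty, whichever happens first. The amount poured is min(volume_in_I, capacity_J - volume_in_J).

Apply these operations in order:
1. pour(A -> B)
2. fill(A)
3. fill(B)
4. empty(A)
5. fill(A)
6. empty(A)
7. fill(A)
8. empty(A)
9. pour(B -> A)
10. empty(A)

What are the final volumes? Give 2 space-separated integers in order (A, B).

Step 1: pour(A -> B) -> (A=0 B=8)
Step 2: fill(A) -> (A=8 B=8)
Step 3: fill(B) -> (A=8 B=12)
Step 4: empty(A) -> (A=0 B=12)
Step 5: fill(A) -> (A=8 B=12)
Step 6: empty(A) -> (A=0 B=12)
Step 7: fill(A) -> (A=8 B=12)
Step 8: empty(A) -> (A=0 B=12)
Step 9: pour(B -> A) -> (A=8 B=4)
Step 10: empty(A) -> (A=0 B=4)

Answer: 0 4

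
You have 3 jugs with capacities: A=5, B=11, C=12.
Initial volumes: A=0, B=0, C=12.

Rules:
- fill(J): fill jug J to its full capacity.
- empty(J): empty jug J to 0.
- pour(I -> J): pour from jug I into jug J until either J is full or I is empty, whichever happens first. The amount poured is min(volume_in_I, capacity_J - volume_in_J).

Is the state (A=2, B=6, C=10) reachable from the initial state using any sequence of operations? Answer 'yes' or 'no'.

BFS explored all 496 reachable states.
Reachable set includes: (0,0,0), (0,0,1), (0,0,2), (0,0,3), (0,0,4), (0,0,5), (0,0,6), (0,0,7), (0,0,8), (0,0,9), (0,0,10), (0,0,11) ...
Target (A=2, B=6, C=10) not in reachable set → no.

Answer: no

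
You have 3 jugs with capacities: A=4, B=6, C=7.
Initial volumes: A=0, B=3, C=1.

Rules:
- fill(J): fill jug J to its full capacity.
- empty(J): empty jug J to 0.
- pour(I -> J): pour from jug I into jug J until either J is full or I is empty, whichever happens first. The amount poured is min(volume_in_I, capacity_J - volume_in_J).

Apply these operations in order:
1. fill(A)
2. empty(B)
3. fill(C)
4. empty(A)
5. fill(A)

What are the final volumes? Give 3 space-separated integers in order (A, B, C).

Step 1: fill(A) -> (A=4 B=3 C=1)
Step 2: empty(B) -> (A=4 B=0 C=1)
Step 3: fill(C) -> (A=4 B=0 C=7)
Step 4: empty(A) -> (A=0 B=0 C=7)
Step 5: fill(A) -> (A=4 B=0 C=7)

Answer: 4 0 7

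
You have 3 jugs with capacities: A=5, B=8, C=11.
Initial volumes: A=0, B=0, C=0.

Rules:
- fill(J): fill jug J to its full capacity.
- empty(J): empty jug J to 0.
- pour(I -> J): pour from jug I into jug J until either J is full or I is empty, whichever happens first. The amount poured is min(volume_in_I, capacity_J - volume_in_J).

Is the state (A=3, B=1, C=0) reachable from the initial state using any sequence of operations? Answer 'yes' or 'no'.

Answer: yes

Derivation:
BFS from (A=0, B=0, C=0):
  1. fill(B) -> (A=0 B=8 C=0)
  2. fill(C) -> (A=0 B=8 C=11)
  3. pour(B -> A) -> (A=5 B=3 C=11)
  4. empty(A) -> (A=0 B=3 C=11)
  5. pour(C -> A) -> (A=5 B=3 C=6)
  6. empty(A) -> (A=0 B=3 C=6)
  7. pour(C -> A) -> (A=5 B=3 C=1)
  8. empty(A) -> (A=0 B=3 C=1)
  9. pour(B -> A) -> (A=3 B=0 C=1)
  10. pour(C -> B) -> (A=3 B=1 C=0)
Target reached → yes.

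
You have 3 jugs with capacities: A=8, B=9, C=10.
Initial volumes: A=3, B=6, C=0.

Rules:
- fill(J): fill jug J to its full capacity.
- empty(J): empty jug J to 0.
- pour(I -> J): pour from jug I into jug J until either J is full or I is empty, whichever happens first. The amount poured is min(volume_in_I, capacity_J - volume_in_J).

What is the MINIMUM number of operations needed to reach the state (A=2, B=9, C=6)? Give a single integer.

BFS from (A=3, B=6, C=0). One shortest path:
  1. pour(B -> C) -> (A=3 B=0 C=6)
  2. pour(A -> B) -> (A=0 B=3 C=6)
  3. fill(A) -> (A=8 B=3 C=6)
  4. pour(A -> B) -> (A=2 B=9 C=6)
Reached target in 4 moves.

Answer: 4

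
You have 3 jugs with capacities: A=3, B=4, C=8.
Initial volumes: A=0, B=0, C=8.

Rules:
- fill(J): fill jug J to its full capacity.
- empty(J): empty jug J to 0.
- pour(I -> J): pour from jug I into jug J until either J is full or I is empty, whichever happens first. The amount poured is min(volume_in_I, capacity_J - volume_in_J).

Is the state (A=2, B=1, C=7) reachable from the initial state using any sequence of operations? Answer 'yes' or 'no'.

BFS explored all 138 reachable states.
Reachable set includes: (0,0,0), (0,0,1), (0,0,2), (0,0,3), (0,0,4), (0,0,5), (0,0,6), (0,0,7), (0,0,8), (0,1,0), (0,1,1), (0,1,2) ...
Target (A=2, B=1, C=7) not in reachable set → no.

Answer: no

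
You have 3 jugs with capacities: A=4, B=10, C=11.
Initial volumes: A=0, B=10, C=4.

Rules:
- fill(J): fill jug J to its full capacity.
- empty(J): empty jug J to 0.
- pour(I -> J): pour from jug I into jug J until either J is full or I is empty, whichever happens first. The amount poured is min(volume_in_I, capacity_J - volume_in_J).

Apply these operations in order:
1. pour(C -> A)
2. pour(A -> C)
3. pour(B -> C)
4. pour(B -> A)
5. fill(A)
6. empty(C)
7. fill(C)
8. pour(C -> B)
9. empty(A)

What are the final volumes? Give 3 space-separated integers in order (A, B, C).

Answer: 0 10 1

Derivation:
Step 1: pour(C -> A) -> (A=4 B=10 C=0)
Step 2: pour(A -> C) -> (A=0 B=10 C=4)
Step 3: pour(B -> C) -> (A=0 B=3 C=11)
Step 4: pour(B -> A) -> (A=3 B=0 C=11)
Step 5: fill(A) -> (A=4 B=0 C=11)
Step 6: empty(C) -> (A=4 B=0 C=0)
Step 7: fill(C) -> (A=4 B=0 C=11)
Step 8: pour(C -> B) -> (A=4 B=10 C=1)
Step 9: empty(A) -> (A=0 B=10 C=1)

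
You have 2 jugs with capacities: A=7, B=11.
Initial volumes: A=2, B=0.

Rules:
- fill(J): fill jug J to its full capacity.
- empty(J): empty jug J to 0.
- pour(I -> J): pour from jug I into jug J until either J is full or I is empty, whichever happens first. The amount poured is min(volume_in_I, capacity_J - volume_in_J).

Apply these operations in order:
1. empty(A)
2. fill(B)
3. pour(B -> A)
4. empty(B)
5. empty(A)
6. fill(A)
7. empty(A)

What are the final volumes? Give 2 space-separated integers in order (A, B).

Step 1: empty(A) -> (A=0 B=0)
Step 2: fill(B) -> (A=0 B=11)
Step 3: pour(B -> A) -> (A=7 B=4)
Step 4: empty(B) -> (A=7 B=0)
Step 5: empty(A) -> (A=0 B=0)
Step 6: fill(A) -> (A=7 B=0)
Step 7: empty(A) -> (A=0 B=0)

Answer: 0 0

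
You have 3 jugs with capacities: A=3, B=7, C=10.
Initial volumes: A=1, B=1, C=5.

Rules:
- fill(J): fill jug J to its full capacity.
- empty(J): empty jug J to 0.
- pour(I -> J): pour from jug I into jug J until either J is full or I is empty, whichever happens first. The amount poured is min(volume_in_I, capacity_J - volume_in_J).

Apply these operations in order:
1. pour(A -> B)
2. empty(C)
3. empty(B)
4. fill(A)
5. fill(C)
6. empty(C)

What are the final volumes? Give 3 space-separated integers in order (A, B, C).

Step 1: pour(A -> B) -> (A=0 B=2 C=5)
Step 2: empty(C) -> (A=0 B=2 C=0)
Step 3: empty(B) -> (A=0 B=0 C=0)
Step 4: fill(A) -> (A=3 B=0 C=0)
Step 5: fill(C) -> (A=3 B=0 C=10)
Step 6: empty(C) -> (A=3 B=0 C=0)

Answer: 3 0 0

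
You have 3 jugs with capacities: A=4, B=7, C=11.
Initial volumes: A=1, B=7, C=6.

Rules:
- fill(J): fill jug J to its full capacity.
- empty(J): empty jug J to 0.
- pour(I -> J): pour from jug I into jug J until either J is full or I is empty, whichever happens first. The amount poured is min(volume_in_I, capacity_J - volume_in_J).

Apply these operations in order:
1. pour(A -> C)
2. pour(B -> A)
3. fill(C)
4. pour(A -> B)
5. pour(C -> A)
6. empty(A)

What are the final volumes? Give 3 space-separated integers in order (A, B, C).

Answer: 0 7 7

Derivation:
Step 1: pour(A -> C) -> (A=0 B=7 C=7)
Step 2: pour(B -> A) -> (A=4 B=3 C=7)
Step 3: fill(C) -> (A=4 B=3 C=11)
Step 4: pour(A -> B) -> (A=0 B=7 C=11)
Step 5: pour(C -> A) -> (A=4 B=7 C=7)
Step 6: empty(A) -> (A=0 B=7 C=7)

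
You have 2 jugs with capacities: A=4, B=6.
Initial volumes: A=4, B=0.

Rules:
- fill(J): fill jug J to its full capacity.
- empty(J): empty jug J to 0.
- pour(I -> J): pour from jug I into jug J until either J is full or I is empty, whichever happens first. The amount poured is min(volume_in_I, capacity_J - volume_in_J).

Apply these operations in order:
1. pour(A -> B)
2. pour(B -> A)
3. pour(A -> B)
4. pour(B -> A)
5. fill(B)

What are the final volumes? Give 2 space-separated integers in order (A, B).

Step 1: pour(A -> B) -> (A=0 B=4)
Step 2: pour(B -> A) -> (A=4 B=0)
Step 3: pour(A -> B) -> (A=0 B=4)
Step 4: pour(B -> A) -> (A=4 B=0)
Step 5: fill(B) -> (A=4 B=6)

Answer: 4 6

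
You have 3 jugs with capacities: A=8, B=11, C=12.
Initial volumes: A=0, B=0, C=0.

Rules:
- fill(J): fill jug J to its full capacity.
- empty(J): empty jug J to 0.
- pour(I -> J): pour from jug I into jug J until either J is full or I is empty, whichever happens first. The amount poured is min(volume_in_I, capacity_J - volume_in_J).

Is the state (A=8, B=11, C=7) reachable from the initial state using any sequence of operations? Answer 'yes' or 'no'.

Answer: yes

Derivation:
BFS from (A=0, B=0, C=0):
  1. fill(B) -> (A=0 B=11 C=0)
  2. fill(C) -> (A=0 B=11 C=12)
  3. pour(B -> A) -> (A=8 B=3 C=12)
  4. empty(A) -> (A=0 B=3 C=12)
  5. pour(B -> A) -> (A=3 B=0 C=12)
  6. fill(B) -> (A=3 B=11 C=12)
  7. pour(C -> A) -> (A=8 B=11 C=7)
Target reached → yes.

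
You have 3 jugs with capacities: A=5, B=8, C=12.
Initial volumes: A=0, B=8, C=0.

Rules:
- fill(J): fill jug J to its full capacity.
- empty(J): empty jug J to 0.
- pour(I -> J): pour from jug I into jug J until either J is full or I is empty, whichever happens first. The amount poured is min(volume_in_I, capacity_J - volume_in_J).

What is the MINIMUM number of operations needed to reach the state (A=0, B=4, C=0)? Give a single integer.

BFS from (A=0, B=8, C=0). One shortest path:
  1. pour(B -> C) -> (A=0 B=0 C=8)
  2. fill(B) -> (A=0 B=8 C=8)
  3. pour(B -> C) -> (A=0 B=4 C=12)
  4. empty(C) -> (A=0 B=4 C=0)
Reached target in 4 moves.

Answer: 4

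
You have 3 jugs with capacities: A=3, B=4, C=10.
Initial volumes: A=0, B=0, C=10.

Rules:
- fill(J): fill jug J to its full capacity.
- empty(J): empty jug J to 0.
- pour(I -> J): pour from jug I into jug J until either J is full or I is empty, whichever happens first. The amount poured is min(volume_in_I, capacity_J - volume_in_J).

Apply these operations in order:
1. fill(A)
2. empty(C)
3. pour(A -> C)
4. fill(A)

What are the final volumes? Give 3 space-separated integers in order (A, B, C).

Answer: 3 0 3

Derivation:
Step 1: fill(A) -> (A=3 B=0 C=10)
Step 2: empty(C) -> (A=3 B=0 C=0)
Step 3: pour(A -> C) -> (A=0 B=0 C=3)
Step 4: fill(A) -> (A=3 B=0 C=3)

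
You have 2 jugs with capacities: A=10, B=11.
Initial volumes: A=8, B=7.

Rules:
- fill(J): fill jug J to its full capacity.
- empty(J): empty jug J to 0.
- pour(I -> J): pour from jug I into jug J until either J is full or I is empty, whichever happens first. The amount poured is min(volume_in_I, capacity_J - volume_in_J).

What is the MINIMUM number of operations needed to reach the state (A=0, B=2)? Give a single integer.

Answer: 8

Derivation:
BFS from (A=8, B=7). One shortest path:
  1. empty(A) -> (A=0 B=7)
  2. fill(B) -> (A=0 B=11)
  3. pour(B -> A) -> (A=10 B=1)
  4. empty(A) -> (A=0 B=1)
  5. pour(B -> A) -> (A=1 B=0)
  6. fill(B) -> (A=1 B=11)
  7. pour(B -> A) -> (A=10 B=2)
  8. empty(A) -> (A=0 B=2)
Reached target in 8 moves.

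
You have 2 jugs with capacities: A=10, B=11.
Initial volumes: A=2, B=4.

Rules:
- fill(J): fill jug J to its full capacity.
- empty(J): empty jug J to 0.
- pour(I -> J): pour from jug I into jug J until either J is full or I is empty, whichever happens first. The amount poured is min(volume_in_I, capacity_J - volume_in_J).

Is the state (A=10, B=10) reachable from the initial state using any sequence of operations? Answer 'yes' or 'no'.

Answer: yes

Derivation:
BFS from (A=2, B=4):
  1. fill(A) -> (A=10 B=4)
  2. empty(B) -> (A=10 B=0)
  3. pour(A -> B) -> (A=0 B=10)
  4. fill(A) -> (A=10 B=10)
Target reached → yes.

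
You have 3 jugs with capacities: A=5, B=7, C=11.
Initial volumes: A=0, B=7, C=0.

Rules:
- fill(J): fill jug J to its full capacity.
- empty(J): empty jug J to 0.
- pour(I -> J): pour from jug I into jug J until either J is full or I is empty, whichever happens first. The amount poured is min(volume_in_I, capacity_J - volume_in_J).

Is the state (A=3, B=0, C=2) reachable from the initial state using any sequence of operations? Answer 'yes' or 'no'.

Answer: yes

Derivation:
BFS from (A=0, B=7, C=0):
  1. fill(A) -> (A=5 B=7 C=0)
  2. pour(B -> C) -> (A=5 B=0 C=7)
  3. pour(A -> B) -> (A=0 B=5 C=7)
  4. pour(C -> A) -> (A=5 B=5 C=2)
  5. pour(A -> B) -> (A=3 B=7 C=2)
  6. empty(B) -> (A=3 B=0 C=2)
Target reached → yes.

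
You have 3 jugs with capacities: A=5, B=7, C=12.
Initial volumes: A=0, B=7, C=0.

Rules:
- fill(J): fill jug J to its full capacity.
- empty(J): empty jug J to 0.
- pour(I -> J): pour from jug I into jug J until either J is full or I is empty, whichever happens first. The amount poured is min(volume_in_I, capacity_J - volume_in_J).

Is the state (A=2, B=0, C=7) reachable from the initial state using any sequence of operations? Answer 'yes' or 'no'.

Answer: yes

Derivation:
BFS from (A=0, B=7, C=0):
  1. pour(B -> A) -> (A=5 B=2 C=0)
  2. empty(A) -> (A=0 B=2 C=0)
  3. pour(B -> A) -> (A=2 B=0 C=0)
  4. fill(B) -> (A=2 B=7 C=0)
  5. pour(B -> C) -> (A=2 B=0 C=7)
Target reached → yes.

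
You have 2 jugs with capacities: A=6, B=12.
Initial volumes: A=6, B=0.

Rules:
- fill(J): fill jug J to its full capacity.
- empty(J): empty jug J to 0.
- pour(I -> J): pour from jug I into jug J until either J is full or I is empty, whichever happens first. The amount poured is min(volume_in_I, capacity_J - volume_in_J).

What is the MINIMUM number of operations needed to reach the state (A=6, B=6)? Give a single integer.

BFS from (A=6, B=0). One shortest path:
  1. pour(A -> B) -> (A=0 B=6)
  2. fill(A) -> (A=6 B=6)
Reached target in 2 moves.

Answer: 2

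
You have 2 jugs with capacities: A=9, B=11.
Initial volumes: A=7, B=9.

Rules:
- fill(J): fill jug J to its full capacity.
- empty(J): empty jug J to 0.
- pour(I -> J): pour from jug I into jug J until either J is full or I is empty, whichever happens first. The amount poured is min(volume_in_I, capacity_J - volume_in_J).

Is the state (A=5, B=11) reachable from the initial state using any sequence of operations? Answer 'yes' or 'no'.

BFS from (A=7, B=9):
  1. pour(A -> B) -> (A=5 B=11)
Target reached → yes.

Answer: yes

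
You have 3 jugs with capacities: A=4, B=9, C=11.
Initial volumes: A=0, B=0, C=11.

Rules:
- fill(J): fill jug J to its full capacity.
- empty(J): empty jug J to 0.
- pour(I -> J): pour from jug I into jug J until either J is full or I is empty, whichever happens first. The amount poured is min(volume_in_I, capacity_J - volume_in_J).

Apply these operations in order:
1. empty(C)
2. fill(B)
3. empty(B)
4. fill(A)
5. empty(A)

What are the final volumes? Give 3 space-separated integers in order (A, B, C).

Answer: 0 0 0

Derivation:
Step 1: empty(C) -> (A=0 B=0 C=0)
Step 2: fill(B) -> (A=0 B=9 C=0)
Step 3: empty(B) -> (A=0 B=0 C=0)
Step 4: fill(A) -> (A=4 B=0 C=0)
Step 5: empty(A) -> (A=0 B=0 C=0)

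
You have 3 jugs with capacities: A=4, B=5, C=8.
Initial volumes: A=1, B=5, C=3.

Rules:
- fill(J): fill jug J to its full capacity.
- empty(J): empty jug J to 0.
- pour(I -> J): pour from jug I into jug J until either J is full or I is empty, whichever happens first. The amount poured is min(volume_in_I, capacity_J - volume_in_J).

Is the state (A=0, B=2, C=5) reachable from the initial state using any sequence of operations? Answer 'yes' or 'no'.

Answer: yes

Derivation:
BFS from (A=1, B=5, C=3):
  1. empty(C) -> (A=1 B=5 C=0)
  2. pour(B -> C) -> (A=1 B=0 C=5)
  3. fill(B) -> (A=1 B=5 C=5)
  4. pour(B -> A) -> (A=4 B=2 C=5)
  5. empty(A) -> (A=0 B=2 C=5)
Target reached → yes.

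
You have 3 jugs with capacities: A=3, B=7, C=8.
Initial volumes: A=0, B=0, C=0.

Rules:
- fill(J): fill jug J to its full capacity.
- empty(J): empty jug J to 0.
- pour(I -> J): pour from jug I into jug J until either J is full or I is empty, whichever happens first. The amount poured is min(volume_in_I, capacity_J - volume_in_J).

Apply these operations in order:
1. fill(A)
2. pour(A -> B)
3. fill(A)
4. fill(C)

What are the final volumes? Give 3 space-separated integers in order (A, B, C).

Step 1: fill(A) -> (A=3 B=0 C=0)
Step 2: pour(A -> B) -> (A=0 B=3 C=0)
Step 3: fill(A) -> (A=3 B=3 C=0)
Step 4: fill(C) -> (A=3 B=3 C=8)

Answer: 3 3 8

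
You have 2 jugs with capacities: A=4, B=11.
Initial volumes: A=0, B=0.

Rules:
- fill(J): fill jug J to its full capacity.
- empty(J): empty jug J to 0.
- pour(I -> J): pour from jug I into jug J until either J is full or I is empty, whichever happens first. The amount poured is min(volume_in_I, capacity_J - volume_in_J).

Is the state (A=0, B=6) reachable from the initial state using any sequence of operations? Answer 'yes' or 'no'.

Answer: yes

Derivation:
BFS from (A=0, B=0):
  1. fill(B) -> (A=0 B=11)
  2. pour(B -> A) -> (A=4 B=7)
  3. empty(A) -> (A=0 B=7)
  4. pour(B -> A) -> (A=4 B=3)
  5. empty(A) -> (A=0 B=3)
  6. pour(B -> A) -> (A=3 B=0)
  7. fill(B) -> (A=3 B=11)
  8. pour(B -> A) -> (A=4 B=10)
  9. empty(A) -> (A=0 B=10)
  10. pour(B -> A) -> (A=4 B=6)
  11. empty(A) -> (A=0 B=6)
Target reached → yes.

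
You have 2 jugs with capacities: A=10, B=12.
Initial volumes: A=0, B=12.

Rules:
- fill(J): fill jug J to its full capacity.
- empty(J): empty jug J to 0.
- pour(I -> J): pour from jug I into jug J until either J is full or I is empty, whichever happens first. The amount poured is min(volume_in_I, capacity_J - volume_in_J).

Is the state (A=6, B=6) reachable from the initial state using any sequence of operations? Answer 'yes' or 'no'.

Answer: no

Derivation:
BFS explored all 22 reachable states.
Reachable set includes: (0,0), (0,2), (0,4), (0,6), (0,8), (0,10), (0,12), (2,0), (2,12), (4,0), (4,12), (6,0) ...
Target (A=6, B=6) not in reachable set → no.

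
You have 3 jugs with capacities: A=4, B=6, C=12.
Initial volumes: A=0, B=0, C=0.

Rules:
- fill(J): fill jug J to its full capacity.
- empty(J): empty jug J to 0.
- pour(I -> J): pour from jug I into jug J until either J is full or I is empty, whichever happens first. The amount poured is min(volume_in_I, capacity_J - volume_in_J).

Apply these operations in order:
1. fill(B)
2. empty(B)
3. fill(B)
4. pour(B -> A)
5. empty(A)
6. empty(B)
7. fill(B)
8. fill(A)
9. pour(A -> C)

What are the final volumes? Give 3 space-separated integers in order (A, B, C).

Answer: 0 6 4

Derivation:
Step 1: fill(B) -> (A=0 B=6 C=0)
Step 2: empty(B) -> (A=0 B=0 C=0)
Step 3: fill(B) -> (A=0 B=6 C=0)
Step 4: pour(B -> A) -> (A=4 B=2 C=0)
Step 5: empty(A) -> (A=0 B=2 C=0)
Step 6: empty(B) -> (A=0 B=0 C=0)
Step 7: fill(B) -> (A=0 B=6 C=0)
Step 8: fill(A) -> (A=4 B=6 C=0)
Step 9: pour(A -> C) -> (A=0 B=6 C=4)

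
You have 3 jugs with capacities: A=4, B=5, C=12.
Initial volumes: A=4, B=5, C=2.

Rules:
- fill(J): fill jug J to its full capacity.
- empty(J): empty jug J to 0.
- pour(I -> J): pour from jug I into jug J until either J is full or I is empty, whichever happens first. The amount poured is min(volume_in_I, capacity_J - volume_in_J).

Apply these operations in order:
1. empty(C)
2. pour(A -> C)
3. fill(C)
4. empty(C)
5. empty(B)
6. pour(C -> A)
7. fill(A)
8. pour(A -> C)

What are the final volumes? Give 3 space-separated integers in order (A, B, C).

Answer: 0 0 4

Derivation:
Step 1: empty(C) -> (A=4 B=5 C=0)
Step 2: pour(A -> C) -> (A=0 B=5 C=4)
Step 3: fill(C) -> (A=0 B=5 C=12)
Step 4: empty(C) -> (A=0 B=5 C=0)
Step 5: empty(B) -> (A=0 B=0 C=0)
Step 6: pour(C -> A) -> (A=0 B=0 C=0)
Step 7: fill(A) -> (A=4 B=0 C=0)
Step 8: pour(A -> C) -> (A=0 B=0 C=4)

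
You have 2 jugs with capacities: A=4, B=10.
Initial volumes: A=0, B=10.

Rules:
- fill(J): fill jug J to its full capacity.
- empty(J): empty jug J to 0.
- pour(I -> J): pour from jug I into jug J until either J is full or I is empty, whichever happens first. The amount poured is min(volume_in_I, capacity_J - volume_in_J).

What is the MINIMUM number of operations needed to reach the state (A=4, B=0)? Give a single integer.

BFS from (A=0, B=10). One shortest path:
  1. fill(A) -> (A=4 B=10)
  2. empty(B) -> (A=4 B=0)
Reached target in 2 moves.

Answer: 2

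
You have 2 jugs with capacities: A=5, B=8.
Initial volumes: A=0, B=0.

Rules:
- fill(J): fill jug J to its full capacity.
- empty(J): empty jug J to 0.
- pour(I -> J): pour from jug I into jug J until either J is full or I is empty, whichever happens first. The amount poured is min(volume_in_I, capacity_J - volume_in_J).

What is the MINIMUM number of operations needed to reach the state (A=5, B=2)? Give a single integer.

Answer: 7

Derivation:
BFS from (A=0, B=0). One shortest path:
  1. fill(A) -> (A=5 B=0)
  2. pour(A -> B) -> (A=0 B=5)
  3. fill(A) -> (A=5 B=5)
  4. pour(A -> B) -> (A=2 B=8)
  5. empty(B) -> (A=2 B=0)
  6. pour(A -> B) -> (A=0 B=2)
  7. fill(A) -> (A=5 B=2)
Reached target in 7 moves.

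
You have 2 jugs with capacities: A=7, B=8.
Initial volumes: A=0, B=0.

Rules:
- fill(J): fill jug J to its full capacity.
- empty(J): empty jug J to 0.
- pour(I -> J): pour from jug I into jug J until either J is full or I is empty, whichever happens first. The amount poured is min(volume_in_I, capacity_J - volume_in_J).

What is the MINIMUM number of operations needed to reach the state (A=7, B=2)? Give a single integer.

Answer: 6

Derivation:
BFS from (A=0, B=0). One shortest path:
  1. fill(B) -> (A=0 B=8)
  2. pour(B -> A) -> (A=7 B=1)
  3. empty(A) -> (A=0 B=1)
  4. pour(B -> A) -> (A=1 B=0)
  5. fill(B) -> (A=1 B=8)
  6. pour(B -> A) -> (A=7 B=2)
Reached target in 6 moves.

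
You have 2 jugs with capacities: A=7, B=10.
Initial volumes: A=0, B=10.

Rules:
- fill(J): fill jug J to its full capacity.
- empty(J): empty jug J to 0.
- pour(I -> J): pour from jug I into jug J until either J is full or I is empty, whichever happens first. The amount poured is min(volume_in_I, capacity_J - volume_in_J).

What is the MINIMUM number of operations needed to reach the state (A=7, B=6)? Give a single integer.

BFS from (A=0, B=10). One shortest path:
  1. pour(B -> A) -> (A=7 B=3)
  2. empty(A) -> (A=0 B=3)
  3. pour(B -> A) -> (A=3 B=0)
  4. fill(B) -> (A=3 B=10)
  5. pour(B -> A) -> (A=7 B=6)
Reached target in 5 moves.

Answer: 5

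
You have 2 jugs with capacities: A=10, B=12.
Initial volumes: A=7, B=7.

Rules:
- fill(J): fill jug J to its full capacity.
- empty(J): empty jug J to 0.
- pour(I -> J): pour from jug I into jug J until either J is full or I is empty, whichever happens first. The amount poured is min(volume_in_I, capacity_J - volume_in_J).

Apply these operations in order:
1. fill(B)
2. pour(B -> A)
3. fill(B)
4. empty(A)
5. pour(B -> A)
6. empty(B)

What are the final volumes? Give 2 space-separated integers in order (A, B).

Step 1: fill(B) -> (A=7 B=12)
Step 2: pour(B -> A) -> (A=10 B=9)
Step 3: fill(B) -> (A=10 B=12)
Step 4: empty(A) -> (A=0 B=12)
Step 5: pour(B -> A) -> (A=10 B=2)
Step 6: empty(B) -> (A=10 B=0)

Answer: 10 0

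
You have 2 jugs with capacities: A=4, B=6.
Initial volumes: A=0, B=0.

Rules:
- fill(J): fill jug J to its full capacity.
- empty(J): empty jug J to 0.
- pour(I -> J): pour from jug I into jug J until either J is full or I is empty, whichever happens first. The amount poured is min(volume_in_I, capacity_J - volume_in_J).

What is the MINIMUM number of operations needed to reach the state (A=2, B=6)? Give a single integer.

BFS from (A=0, B=0). One shortest path:
  1. fill(A) -> (A=4 B=0)
  2. pour(A -> B) -> (A=0 B=4)
  3. fill(A) -> (A=4 B=4)
  4. pour(A -> B) -> (A=2 B=6)
Reached target in 4 moves.

Answer: 4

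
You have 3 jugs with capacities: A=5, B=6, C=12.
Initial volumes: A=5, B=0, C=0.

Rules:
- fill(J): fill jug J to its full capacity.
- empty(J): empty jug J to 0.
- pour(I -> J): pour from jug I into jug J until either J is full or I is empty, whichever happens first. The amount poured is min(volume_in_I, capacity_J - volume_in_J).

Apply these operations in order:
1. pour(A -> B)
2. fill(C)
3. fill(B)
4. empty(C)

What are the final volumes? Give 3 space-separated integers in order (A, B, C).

Answer: 0 6 0

Derivation:
Step 1: pour(A -> B) -> (A=0 B=5 C=0)
Step 2: fill(C) -> (A=0 B=5 C=12)
Step 3: fill(B) -> (A=0 B=6 C=12)
Step 4: empty(C) -> (A=0 B=6 C=0)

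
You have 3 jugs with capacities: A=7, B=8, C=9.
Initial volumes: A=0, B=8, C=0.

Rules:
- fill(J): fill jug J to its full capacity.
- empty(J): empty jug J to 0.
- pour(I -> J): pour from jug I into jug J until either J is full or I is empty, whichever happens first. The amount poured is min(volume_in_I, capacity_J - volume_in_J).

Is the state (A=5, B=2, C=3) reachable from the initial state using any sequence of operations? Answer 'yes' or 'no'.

BFS explored all 384 reachable states.
Reachable set includes: (0,0,0), (0,0,1), (0,0,2), (0,0,3), (0,0,4), (0,0,5), (0,0,6), (0,0,7), (0,0,8), (0,0,9), (0,1,0), (0,1,1) ...
Target (A=5, B=2, C=3) not in reachable set → no.

Answer: no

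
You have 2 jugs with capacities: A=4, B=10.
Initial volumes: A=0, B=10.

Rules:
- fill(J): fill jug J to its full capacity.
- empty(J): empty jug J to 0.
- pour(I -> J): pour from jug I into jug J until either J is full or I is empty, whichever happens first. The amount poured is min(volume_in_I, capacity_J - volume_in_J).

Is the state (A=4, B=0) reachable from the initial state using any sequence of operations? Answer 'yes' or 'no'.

BFS from (A=0, B=10):
  1. fill(A) -> (A=4 B=10)
  2. empty(B) -> (A=4 B=0)
Target reached → yes.

Answer: yes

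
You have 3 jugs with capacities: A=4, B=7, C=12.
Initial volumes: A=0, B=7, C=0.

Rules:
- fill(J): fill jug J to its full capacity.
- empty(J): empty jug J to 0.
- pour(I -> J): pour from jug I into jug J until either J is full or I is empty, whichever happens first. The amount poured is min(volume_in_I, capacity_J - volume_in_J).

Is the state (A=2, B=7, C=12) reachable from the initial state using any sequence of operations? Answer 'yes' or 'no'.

BFS from (A=0, B=7, C=0):
  1. pour(B -> C) -> (A=0 B=0 C=7)
  2. fill(B) -> (A=0 B=7 C=7)
  3. pour(B -> C) -> (A=0 B=2 C=12)
  4. pour(B -> A) -> (A=2 B=0 C=12)
  5. fill(B) -> (A=2 B=7 C=12)
Target reached → yes.

Answer: yes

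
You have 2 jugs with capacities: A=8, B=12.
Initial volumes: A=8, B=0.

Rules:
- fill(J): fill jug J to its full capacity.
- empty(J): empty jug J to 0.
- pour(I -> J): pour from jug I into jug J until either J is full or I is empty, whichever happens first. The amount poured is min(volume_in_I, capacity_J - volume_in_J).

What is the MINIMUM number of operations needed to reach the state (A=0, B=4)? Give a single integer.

BFS from (A=8, B=0). One shortest path:
  1. empty(A) -> (A=0 B=0)
  2. fill(B) -> (A=0 B=12)
  3. pour(B -> A) -> (A=8 B=4)
  4. empty(A) -> (A=0 B=4)
Reached target in 4 moves.

Answer: 4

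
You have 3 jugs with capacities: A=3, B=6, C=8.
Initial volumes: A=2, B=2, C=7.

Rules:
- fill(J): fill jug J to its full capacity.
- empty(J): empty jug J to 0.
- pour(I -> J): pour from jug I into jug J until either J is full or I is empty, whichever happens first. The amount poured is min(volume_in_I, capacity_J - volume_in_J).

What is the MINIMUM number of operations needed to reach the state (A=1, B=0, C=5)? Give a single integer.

Answer: 5

Derivation:
BFS from (A=2, B=2, C=7). One shortest path:
  1. empty(A) -> (A=0 B=2 C=7)
  2. pour(B -> C) -> (A=0 B=1 C=8)
  3. pour(C -> A) -> (A=3 B=1 C=5)
  4. empty(A) -> (A=0 B=1 C=5)
  5. pour(B -> A) -> (A=1 B=0 C=5)
Reached target in 5 moves.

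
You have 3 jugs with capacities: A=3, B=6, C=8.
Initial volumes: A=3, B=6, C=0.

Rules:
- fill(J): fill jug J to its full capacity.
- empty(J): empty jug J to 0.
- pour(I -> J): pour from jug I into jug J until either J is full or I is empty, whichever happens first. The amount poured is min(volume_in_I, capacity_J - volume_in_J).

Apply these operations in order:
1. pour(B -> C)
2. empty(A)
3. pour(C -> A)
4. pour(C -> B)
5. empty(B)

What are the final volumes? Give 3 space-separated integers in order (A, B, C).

Answer: 3 0 0

Derivation:
Step 1: pour(B -> C) -> (A=3 B=0 C=6)
Step 2: empty(A) -> (A=0 B=0 C=6)
Step 3: pour(C -> A) -> (A=3 B=0 C=3)
Step 4: pour(C -> B) -> (A=3 B=3 C=0)
Step 5: empty(B) -> (A=3 B=0 C=0)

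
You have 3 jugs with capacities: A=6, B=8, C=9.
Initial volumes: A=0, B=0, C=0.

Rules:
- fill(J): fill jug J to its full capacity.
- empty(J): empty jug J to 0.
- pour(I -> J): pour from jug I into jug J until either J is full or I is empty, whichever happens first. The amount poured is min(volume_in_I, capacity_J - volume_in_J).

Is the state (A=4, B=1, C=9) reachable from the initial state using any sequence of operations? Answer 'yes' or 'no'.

Answer: yes

Derivation:
BFS from (A=0, B=0, C=0):
  1. fill(A) -> (A=6 B=0 C=0)
  2. fill(B) -> (A=6 B=8 C=0)
  3. pour(B -> C) -> (A=6 B=0 C=8)
  4. pour(A -> B) -> (A=0 B=6 C=8)
  5. pour(C -> A) -> (A=6 B=6 C=2)
  6. pour(A -> B) -> (A=4 B=8 C=2)
  7. pour(B -> C) -> (A=4 B=1 C=9)
Target reached → yes.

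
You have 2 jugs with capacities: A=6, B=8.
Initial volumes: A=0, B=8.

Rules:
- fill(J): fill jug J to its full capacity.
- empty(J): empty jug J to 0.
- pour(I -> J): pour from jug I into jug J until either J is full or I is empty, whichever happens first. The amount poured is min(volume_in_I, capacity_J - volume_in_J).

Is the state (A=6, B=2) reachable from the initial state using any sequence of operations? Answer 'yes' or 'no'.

Answer: yes

Derivation:
BFS from (A=0, B=8):
  1. pour(B -> A) -> (A=6 B=2)
Target reached → yes.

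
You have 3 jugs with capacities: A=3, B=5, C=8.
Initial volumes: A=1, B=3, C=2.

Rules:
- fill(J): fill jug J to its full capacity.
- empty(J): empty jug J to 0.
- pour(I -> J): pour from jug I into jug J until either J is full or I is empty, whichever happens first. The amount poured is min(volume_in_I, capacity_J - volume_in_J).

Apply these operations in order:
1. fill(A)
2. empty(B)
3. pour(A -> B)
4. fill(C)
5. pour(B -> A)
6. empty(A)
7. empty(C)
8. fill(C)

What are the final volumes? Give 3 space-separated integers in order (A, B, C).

Answer: 0 0 8

Derivation:
Step 1: fill(A) -> (A=3 B=3 C=2)
Step 2: empty(B) -> (A=3 B=0 C=2)
Step 3: pour(A -> B) -> (A=0 B=3 C=2)
Step 4: fill(C) -> (A=0 B=3 C=8)
Step 5: pour(B -> A) -> (A=3 B=0 C=8)
Step 6: empty(A) -> (A=0 B=0 C=8)
Step 7: empty(C) -> (A=0 B=0 C=0)
Step 8: fill(C) -> (A=0 B=0 C=8)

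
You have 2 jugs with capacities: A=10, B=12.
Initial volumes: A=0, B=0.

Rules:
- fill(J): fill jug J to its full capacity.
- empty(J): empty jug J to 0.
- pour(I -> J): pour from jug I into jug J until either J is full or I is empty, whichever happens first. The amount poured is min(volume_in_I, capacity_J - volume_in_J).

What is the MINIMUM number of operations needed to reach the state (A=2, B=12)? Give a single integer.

BFS from (A=0, B=0). One shortest path:
  1. fill(B) -> (A=0 B=12)
  2. pour(B -> A) -> (A=10 B=2)
  3. empty(A) -> (A=0 B=2)
  4. pour(B -> A) -> (A=2 B=0)
  5. fill(B) -> (A=2 B=12)
Reached target in 5 moves.

Answer: 5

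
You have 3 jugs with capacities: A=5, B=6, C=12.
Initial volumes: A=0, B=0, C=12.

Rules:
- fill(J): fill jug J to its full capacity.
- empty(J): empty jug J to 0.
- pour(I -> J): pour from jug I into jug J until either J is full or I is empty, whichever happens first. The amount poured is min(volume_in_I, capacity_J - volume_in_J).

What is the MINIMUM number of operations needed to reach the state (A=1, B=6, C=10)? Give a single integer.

Answer: 8

Derivation:
BFS from (A=0, B=0, C=12). One shortest path:
  1. fill(A) -> (A=5 B=0 C=12)
  2. fill(B) -> (A=5 B=6 C=12)
  3. empty(C) -> (A=5 B=6 C=0)
  4. pour(A -> C) -> (A=0 B=6 C=5)
  5. pour(B -> A) -> (A=5 B=1 C=5)
  6. pour(A -> C) -> (A=0 B=1 C=10)
  7. pour(B -> A) -> (A=1 B=0 C=10)
  8. fill(B) -> (A=1 B=6 C=10)
Reached target in 8 moves.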